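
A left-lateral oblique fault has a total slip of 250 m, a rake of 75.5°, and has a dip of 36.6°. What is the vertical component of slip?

144 m

dip-slip = net slip × sin(rake) = 250 m × sin(75.5°) = 242 m
throw = dip-slip × sin(dip) = 242 × sin(36.6°) = 144 m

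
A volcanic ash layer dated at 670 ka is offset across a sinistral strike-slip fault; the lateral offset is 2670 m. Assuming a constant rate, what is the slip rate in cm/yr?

rate = 2670 m / 670 ka = 0.00399 m/yr = 0.399 cm/yr

0.399 cm/yr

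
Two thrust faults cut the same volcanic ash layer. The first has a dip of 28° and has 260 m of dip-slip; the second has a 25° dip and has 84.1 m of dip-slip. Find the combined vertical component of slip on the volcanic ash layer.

throw_A = 260 × sin(28°) = 122.1 m
throw_B = 84.1 × sin(25°) = 35.54 m
total = 122.1 + 35.54 = 158 m

158 m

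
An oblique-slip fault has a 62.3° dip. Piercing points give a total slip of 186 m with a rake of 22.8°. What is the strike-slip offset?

171 m

strike-slip = net slip × cos(rake) = 186 m × cos(22.8°) = 171 m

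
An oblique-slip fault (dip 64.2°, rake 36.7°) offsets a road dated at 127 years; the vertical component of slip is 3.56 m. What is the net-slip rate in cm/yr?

5.21 cm/yr

dip-slip = throw / sin(dip) = 3.56 / sin(64.2°) = 3.954 m
net slip = dip-slip / sin(rake) = 3.954 / sin(36.7°) = 6.616 m
rate = 6.616 m / 127 years = 0.0521 m/yr = 5.21 cm/yr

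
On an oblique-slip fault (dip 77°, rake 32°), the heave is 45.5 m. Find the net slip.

dip-slip = heave / cos(dip) = 45.5 / cos(77°) = 202.3 m
net slip = dip-slip / sin(rake) = 202.3 / sin(32°) = 382 m

382 m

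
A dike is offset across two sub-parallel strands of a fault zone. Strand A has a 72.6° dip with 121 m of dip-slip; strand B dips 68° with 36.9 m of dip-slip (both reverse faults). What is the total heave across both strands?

50 m

heave_A = 121 × cos(72.6°) = 36.18 m
heave_B = 36.9 × cos(68°) = 13.82 m
total = 36.18 + 13.82 = 50 m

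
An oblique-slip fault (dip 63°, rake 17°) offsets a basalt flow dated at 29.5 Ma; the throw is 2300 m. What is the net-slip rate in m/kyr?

0.299 m/kyr

dip-slip = throw / sin(dip) = 2300 / sin(63°) = 2581 m
net slip = dip-slip / sin(rake) = 2581 / sin(17°) = 8829 m
rate = 8829 m / 29.5 Ma = 0.000299 m/yr = 0.299 m/kyr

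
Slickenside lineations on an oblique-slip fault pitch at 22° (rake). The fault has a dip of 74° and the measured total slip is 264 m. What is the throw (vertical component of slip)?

95.1 m

dip-slip = net slip × sin(rake) = 264 m × sin(22°) = 98.90 m
throw = dip-slip × sin(dip) = 98.90 × sin(74°) = 95.1 m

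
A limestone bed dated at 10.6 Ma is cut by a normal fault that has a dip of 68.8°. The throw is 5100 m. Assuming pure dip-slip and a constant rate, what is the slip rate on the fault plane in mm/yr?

dip-slip = throw / sin(dip) = 5100 m / sin(68.8°) = 5470 m
rate = 5470 m / 10.6 Ma = 0.000516 m/yr = 0.516 mm/yr

0.516 mm/yr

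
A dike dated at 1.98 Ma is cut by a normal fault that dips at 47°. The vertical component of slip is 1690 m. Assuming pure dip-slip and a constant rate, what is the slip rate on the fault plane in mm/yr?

dip-slip = throw / sin(dip) = 1690 m / sin(47°) = 2311 m
rate = 2311 m / 1.98 Ma = 0.00117 m/yr = 1.17 mm/yr

1.17 mm/yr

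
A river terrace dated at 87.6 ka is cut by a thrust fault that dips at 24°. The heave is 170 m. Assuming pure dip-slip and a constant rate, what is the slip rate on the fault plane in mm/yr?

2.12 mm/yr

dip-slip = heave / cos(dip) = 170 m / cos(24°) = 186.1 m
rate = 186.1 m / 87.6 ka = 0.00212 m/yr = 2.12 mm/yr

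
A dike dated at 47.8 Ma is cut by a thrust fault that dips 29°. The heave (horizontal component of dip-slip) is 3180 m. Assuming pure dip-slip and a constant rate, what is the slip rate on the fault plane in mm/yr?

0.0761 mm/yr

dip-slip = heave / cos(dip) = 3180 m / cos(29°) = 3636 m
rate = 3636 m / 47.8 Ma = 0.0000761 m/yr = 0.0761 mm/yr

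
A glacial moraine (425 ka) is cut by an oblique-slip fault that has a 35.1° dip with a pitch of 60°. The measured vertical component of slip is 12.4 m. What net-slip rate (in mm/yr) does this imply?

0.0586 mm/yr

dip-slip = throw / sin(dip) = 12.4 / sin(35.1°) = 21.57 m
net slip = dip-slip / sin(rake) = 21.57 / sin(60°) = 24.90 m
rate = 24.90 m / 425 ka = 0.0000586 m/yr = 0.0586 mm/yr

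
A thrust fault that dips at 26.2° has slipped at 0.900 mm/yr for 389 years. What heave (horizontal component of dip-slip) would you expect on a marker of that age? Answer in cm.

dip-slip = rate × time = 0.900 mm/yr × 389 years = 0.3501 m
heave = dip-slip × cos(dip) = 0.3501 × cos(26.2°) = 0.314 m = 31.4 cm

31.4 cm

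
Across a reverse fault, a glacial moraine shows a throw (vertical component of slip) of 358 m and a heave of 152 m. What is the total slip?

389 m

net slip = √(throw² + heave²) = √(358² + 152²) = 389 m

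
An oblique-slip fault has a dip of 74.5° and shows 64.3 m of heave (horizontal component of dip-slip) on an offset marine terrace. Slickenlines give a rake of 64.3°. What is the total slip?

dip-slip = heave / cos(dip) = 64.3 / cos(74.5°) = 240.6 m
net slip = dip-slip / sin(rake) = 240.6 / sin(64.3°) = 267 m

267 m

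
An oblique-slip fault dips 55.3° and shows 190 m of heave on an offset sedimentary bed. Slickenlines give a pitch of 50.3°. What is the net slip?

dip-slip = heave / cos(dip) = 190 / cos(55.3°) = 333.8 m
net slip = dip-slip / sin(rake) = 333.8 / sin(50.3°) = 434 m

434 m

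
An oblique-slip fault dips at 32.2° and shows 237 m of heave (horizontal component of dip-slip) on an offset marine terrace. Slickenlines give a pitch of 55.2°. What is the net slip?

dip-slip = heave / cos(dip) = 237 / cos(32.2°) = 280.1 m
net slip = dip-slip / sin(rake) = 280.1 / sin(55.2°) = 341 m

341 m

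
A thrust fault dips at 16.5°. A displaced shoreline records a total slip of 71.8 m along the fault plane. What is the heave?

68.8 m

heave = dip-slip × cos(dip) = 71.8 m × cos(16.5°) = 68.8 m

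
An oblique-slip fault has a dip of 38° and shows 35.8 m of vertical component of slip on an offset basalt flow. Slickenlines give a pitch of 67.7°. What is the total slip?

dip-slip = throw / sin(dip) = 35.8 / sin(38°) = 58.15 m
net slip = dip-slip / sin(rake) = 58.15 / sin(67.7°) = 62.8 m

62.8 m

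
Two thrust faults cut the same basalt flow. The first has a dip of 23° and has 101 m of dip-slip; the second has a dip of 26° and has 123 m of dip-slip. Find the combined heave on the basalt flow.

204 m

heave_A = 101 × cos(23°) = 92.97 m
heave_B = 123 × cos(26°) = 110.6 m
total = 92.97 + 110.6 = 204 m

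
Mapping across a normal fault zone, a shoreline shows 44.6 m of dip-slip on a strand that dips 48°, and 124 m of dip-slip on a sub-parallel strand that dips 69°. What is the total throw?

throw_A = 44.6 × sin(48°) = 33.14 m
throw_B = 124 × sin(69°) = 115.8 m
total = 33.14 + 115.8 = 149 m

149 m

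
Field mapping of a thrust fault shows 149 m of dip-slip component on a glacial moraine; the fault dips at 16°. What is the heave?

143 m

heave = dip-slip × cos(dip) = 149 m × cos(16°) = 143 m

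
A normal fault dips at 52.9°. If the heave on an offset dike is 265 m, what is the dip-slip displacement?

dip-slip = heave / cos(dip) = 265 / cos(52.9°) = 439 m

439 m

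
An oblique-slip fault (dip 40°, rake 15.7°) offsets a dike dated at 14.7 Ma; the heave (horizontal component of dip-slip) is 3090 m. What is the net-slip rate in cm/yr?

dip-slip = heave / cos(dip) = 3090 / cos(40°) = 4034 m
net slip = dip-slip / sin(rake) = 4034 / sin(15.7°) = 14910 m
rate = 14910 m / 14.7 Ma = 0.00101 m/yr = 0.101 cm/yr

0.101 cm/yr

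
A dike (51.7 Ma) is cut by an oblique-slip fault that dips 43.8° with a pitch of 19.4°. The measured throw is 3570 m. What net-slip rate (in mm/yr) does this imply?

0.300 mm/yr

dip-slip = throw / sin(dip) = 3570 / sin(43.8°) = 5158 m
net slip = dip-slip / sin(rake) = 5158 / sin(19.4°) = 15530 m
rate = 15530 m / 51.7 Ma = 0.000300 m/yr = 0.300 mm/yr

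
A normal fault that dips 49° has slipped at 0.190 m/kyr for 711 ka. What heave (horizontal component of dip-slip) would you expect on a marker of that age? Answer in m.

88.6 m

dip-slip = rate × time = 0.190 m/kyr × 711 ka = 135.1 m
heave = dip-slip × cos(dip) = 135.1 × cos(49°) = 88.6 m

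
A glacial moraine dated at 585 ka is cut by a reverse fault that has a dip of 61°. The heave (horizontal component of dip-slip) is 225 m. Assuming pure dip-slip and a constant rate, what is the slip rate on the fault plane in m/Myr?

dip-slip = heave / cos(dip) = 225 m / cos(61°) = 464.1 m
rate = 464.1 m / 585 ka = 0.000793 m/yr = 793 m/Myr

793 m/Myr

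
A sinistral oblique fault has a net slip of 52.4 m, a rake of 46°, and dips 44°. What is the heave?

dip-slip = net slip × sin(rake) = 52.4 m × sin(46°) = 37.69 m
heave = dip-slip × cos(dip) = 37.69 × cos(44°) = 27.1 m

27.1 m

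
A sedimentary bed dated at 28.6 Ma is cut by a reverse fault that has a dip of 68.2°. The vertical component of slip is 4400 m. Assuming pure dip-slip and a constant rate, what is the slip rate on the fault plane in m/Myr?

dip-slip = throw / sin(dip) = 4400 m / sin(68.2°) = 4739 m
rate = 4739 m / 28.6 Ma = 0.000166 m/yr = 166 m/Myr

166 m/Myr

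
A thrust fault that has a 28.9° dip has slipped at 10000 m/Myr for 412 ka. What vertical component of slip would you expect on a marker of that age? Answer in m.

dip-slip = rate × time = 10000 m/Myr × 412 ka = 4120 m
throw = dip-slip × sin(dip) = 4120 × sin(28.9°) = 1990 m

1990 m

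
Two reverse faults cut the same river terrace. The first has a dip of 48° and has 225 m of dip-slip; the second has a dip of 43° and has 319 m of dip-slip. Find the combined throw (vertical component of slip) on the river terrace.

385 m

throw_A = 225 × sin(48°) = 167.2 m
throw_B = 319 × sin(43°) = 217.6 m
total = 167.2 + 217.6 = 385 m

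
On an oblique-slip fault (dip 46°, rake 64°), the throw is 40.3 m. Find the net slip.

dip-slip = throw / sin(dip) = 40.3 / sin(46°) = 56.02 m
net slip = dip-slip / sin(rake) = 56.02 / sin(64°) = 62.3 m

62.3 m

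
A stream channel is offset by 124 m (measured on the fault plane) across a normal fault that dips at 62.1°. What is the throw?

110 m

throw = dip-slip × sin(dip) = 124 m × sin(62.1°) = 110 m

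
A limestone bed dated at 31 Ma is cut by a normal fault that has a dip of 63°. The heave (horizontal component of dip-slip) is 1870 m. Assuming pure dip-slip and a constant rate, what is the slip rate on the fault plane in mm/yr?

dip-slip = heave / cos(dip) = 1870 m / cos(63°) = 4119 m
rate = 4119 m / 31 Ma = 0.000133 m/yr = 0.133 mm/yr

0.133 mm/yr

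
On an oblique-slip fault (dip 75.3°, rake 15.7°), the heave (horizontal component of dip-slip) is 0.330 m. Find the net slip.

dip-slip = heave / cos(dip) = 0.330 / cos(75.3°) = 1.300 m
net slip = dip-slip / sin(rake) = 1.300 / sin(15.7°) = 4.81 m

4.81 m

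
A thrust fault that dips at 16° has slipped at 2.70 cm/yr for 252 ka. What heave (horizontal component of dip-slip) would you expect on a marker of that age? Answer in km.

6.54 km

dip-slip = rate × time = 2.70 cm/yr × 252 ka = 6804 m
heave = dip-slip × cos(dip) = 6804 × cos(16°) = 6540 m = 6.54 km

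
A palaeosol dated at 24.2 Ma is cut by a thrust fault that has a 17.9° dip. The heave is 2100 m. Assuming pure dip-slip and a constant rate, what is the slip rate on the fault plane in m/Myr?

91.2 m/Myr

dip-slip = heave / cos(dip) = 2100 m / cos(17.9°) = 2207 m
rate = 2207 m / 24.2 Ma = 0.0000912 m/yr = 91.2 m/Myr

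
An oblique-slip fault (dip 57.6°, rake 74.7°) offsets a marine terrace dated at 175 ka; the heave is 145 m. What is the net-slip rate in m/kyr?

dip-slip = heave / cos(dip) = 145 / cos(57.6°) = 270.6 m
net slip = dip-slip / sin(rake) = 270.6 / sin(74.7°) = 280.6 m
rate = 280.6 m / 175 ka = 0.00160 m/yr = 1.60 m/kyr

1.60 m/kyr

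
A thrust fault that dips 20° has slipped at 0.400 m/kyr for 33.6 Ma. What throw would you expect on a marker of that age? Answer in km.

4.60 km

dip-slip = rate × time = 0.400 m/kyr × 33.6 Ma = 13440 m
throw = dip-slip × sin(dip) = 13440 × sin(20°) = 4600 m = 4.60 km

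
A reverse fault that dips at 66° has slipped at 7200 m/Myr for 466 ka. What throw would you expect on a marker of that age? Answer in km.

dip-slip = rate × time = 7200 m/Myr × 466 ka = 3355 m
throw = dip-slip × sin(dip) = 3355 × sin(66°) = 3070 m = 3.07 km

3.07 km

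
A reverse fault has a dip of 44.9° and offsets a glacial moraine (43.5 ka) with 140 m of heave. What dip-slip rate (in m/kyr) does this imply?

dip-slip = heave / cos(dip) = 140 m / cos(44.9°) = 197.6 m
rate = 197.6 m / 43.5 ka = 0.00454 m/yr = 4.54 m/kyr

4.54 m/kyr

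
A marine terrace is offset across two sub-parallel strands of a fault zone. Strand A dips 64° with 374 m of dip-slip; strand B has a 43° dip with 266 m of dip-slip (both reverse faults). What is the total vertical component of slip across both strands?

518 m

throw_A = 374 × sin(64°) = 336.1 m
throw_B = 266 × sin(43°) = 181.4 m
total = 336.1 + 181.4 = 518 m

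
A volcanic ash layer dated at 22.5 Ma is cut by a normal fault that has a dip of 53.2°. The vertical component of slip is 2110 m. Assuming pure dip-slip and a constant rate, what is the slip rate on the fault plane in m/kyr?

0.117 m/kyr

dip-slip = throw / sin(dip) = 2110 m / sin(53.2°) = 2635 m
rate = 2635 m / 22.5 Ma = 0.000117 m/yr = 0.117 m/kyr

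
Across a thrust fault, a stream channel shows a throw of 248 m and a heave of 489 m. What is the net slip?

net slip = √(throw² + heave²) = √(248² + 489²) = 548 m

548 m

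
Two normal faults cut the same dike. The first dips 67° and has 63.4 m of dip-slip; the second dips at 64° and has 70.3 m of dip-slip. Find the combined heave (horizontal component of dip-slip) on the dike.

55.6 m

heave_A = 63.4 × cos(67°) = 24.77 m
heave_B = 70.3 × cos(64°) = 30.82 m
total = 24.77 + 30.82 = 55.6 m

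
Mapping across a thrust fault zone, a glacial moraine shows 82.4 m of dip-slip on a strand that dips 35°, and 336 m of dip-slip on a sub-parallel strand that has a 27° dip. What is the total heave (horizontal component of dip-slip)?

367 m

heave_A = 82.4 × cos(35°) = 67.50 m
heave_B = 336 × cos(27°) = 299.4 m
total = 67.50 + 299.4 = 367 m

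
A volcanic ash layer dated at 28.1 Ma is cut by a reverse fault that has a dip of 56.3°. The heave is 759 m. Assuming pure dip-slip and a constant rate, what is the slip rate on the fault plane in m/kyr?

dip-slip = heave / cos(dip) = 759 m / cos(56.3°) = 1368 m
rate = 1368 m / 28.1 Ma = 0.0000487 m/yr = 0.0487 m/kyr

0.0487 m/kyr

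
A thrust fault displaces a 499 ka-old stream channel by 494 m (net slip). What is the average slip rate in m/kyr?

0.990 m/kyr

rate = 494 m / 499 ka = 0.000990 m/yr = 0.990 m/kyr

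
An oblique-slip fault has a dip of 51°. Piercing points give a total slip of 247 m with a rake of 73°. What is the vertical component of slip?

dip-slip = net slip × sin(rake) = 247 m × sin(73°) = 236.2 m
throw = dip-slip × sin(dip) = 236.2 × sin(51°) = 184 m

184 m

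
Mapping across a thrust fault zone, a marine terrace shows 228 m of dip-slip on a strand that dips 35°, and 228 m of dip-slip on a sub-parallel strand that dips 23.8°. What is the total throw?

throw_A = 228 × sin(35°) = 130.8 m
throw_B = 228 × sin(23.8°) = 92.01 m
total = 130.8 + 92.01 = 223 m

223 m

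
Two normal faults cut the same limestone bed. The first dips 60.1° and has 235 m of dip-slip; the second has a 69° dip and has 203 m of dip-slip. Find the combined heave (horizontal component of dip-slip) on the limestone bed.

190 m

heave_A = 235 × cos(60.1°) = 117.1 m
heave_B = 203 × cos(69°) = 72.75 m
total = 117.1 + 72.75 = 190 m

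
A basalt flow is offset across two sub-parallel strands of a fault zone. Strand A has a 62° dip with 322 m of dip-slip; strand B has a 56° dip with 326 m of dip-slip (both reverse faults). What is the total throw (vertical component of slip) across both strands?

555 m

throw_A = 322 × sin(62°) = 284.3 m
throw_B = 326 × sin(56°) = 270.3 m
total = 284.3 + 270.3 = 555 m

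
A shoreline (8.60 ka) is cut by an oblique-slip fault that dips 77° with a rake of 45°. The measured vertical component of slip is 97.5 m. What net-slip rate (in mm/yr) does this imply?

16.5 mm/yr

dip-slip = throw / sin(dip) = 97.5 / sin(77°) = 100.1 m
net slip = dip-slip / sin(rake) = 100.1 / sin(45°) = 141.5 m
rate = 141.5 m / 8.60 ka = 0.0165 m/yr = 16.5 mm/yr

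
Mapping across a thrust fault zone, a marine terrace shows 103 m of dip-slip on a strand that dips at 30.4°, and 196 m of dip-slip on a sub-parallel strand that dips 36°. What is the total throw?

167 m

throw_A = 103 × sin(30.4°) = 52.12 m
throw_B = 196 × sin(36°) = 115.2 m
total = 52.12 + 115.2 = 167 m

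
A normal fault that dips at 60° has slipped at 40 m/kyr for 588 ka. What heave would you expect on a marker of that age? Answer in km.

11.8 km

dip-slip = rate × time = 40 m/kyr × 588 ka = 23520 m
heave = dip-slip × cos(dip) = 23520 × cos(60°) = 11800 m = 11.8 km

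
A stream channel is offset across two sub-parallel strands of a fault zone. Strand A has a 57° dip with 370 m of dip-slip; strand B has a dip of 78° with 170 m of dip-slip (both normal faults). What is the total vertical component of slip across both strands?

throw_A = 370 × sin(57°) = 310.3 m
throw_B = 170 × sin(78°) = 166.3 m
total = 310.3 + 166.3 = 477 m

477 m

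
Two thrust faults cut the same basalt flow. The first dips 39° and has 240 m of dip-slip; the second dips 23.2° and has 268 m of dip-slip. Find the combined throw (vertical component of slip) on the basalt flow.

257 m

throw_A = 240 × sin(39°) = 151 m
throw_B = 268 × sin(23.2°) = 105.6 m
total = 151 + 105.6 = 257 m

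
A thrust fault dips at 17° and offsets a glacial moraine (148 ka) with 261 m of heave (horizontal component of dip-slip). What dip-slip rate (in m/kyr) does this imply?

1.84 m/kyr

dip-slip = heave / cos(dip) = 261 m / cos(17°) = 272.9 m
rate = 272.9 m / 148 ka = 0.00184 m/yr = 1.84 m/kyr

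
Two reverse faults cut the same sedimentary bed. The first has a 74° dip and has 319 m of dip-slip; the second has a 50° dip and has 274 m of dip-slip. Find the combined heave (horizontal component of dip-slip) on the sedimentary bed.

264 m

heave_A = 319 × cos(74°) = 87.93 m
heave_B = 274 × cos(50°) = 176.1 m
total = 87.93 + 176.1 = 264 m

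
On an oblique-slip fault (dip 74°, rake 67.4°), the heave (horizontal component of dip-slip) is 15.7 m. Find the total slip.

61.7 m

dip-slip = heave / cos(dip) = 15.7 / cos(74°) = 56.96 m
net slip = dip-slip / sin(rake) = 56.96 / sin(67.4°) = 61.7 m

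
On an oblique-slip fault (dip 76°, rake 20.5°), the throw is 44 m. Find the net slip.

129 m

dip-slip = throw / sin(dip) = 44 / sin(76°) = 45.35 m
net slip = dip-slip / sin(rake) = 45.35 / sin(20.5°) = 129 m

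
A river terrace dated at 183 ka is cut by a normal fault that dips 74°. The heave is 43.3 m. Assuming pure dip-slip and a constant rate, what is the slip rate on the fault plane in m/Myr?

858 m/Myr

dip-slip = heave / cos(dip) = 43.3 m / cos(74°) = 157.1 m
rate = 157.1 m / 183 ka = 0.000858 m/yr = 858 m/Myr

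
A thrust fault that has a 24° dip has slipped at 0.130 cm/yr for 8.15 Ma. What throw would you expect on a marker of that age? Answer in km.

4.31 km

dip-slip = rate × time = 0.130 cm/yr × 8.15 Ma = 10600 m
throw = dip-slip × sin(dip) = 10600 × sin(24°) = 4310 m = 4.31 km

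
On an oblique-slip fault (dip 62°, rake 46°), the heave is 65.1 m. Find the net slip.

dip-slip = heave / cos(dip) = 65.1 / cos(62°) = 138.7 m
net slip = dip-slip / sin(rake) = 138.7 / sin(46°) = 193 m

193 m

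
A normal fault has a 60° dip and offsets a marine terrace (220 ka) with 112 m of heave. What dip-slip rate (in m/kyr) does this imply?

1.02 m/kyr

dip-slip = heave / cos(dip) = 112 m / cos(60°) = 224 m
rate = 224 m / 220 ka = 0.00102 m/yr = 1.02 m/kyr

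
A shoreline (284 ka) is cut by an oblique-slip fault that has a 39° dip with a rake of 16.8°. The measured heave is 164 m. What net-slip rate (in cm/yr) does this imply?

0.257 cm/yr

dip-slip = heave / cos(dip) = 164 / cos(39°) = 211 m
net slip = dip-slip / sin(rake) = 211 / sin(16.8°) = 730.1 m
rate = 730.1 m / 284 ka = 0.00257 m/yr = 0.257 cm/yr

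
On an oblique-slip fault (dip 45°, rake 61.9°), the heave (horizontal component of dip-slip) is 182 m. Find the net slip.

dip-slip = heave / cos(dip) = 182 / cos(45°) = 257.4 m
net slip = dip-slip / sin(rake) = 257.4 / sin(61.9°) = 292 m

292 m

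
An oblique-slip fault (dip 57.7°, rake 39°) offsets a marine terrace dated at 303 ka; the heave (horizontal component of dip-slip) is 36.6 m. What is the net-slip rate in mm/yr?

dip-slip = heave / cos(dip) = 36.6 / cos(57.7°) = 68.49 m
net slip = dip-slip / sin(rake) = 68.49 / sin(39°) = 108.8 m
rate = 108.8 m / 303 ka = 0.000359 m/yr = 0.359 mm/yr

0.359 mm/yr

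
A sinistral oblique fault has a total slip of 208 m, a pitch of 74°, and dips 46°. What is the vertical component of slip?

dip-slip = net slip × sin(rake) = 208 m × sin(74°) = 199.9 m
throw = dip-slip × sin(dip) = 199.9 × sin(46°) = 144 m

144 m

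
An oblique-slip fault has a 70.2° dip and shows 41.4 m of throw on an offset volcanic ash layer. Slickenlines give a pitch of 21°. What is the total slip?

dip-slip = throw / sin(dip) = 41.4 / sin(70.2°) = 44 m
net slip = dip-slip / sin(rake) = 44 / sin(21°) = 123 m

123 m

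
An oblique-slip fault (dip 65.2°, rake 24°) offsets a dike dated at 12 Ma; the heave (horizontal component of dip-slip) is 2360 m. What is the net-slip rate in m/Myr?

dip-slip = heave / cos(dip) = 2360 / cos(65.2°) = 5626 m
net slip = dip-slip / sin(rake) = 5626 / sin(24°) = 13830 m
rate = 13830 m / 12 Ma = 0.00115 m/yr = 1150 m/Myr

1150 m/Myr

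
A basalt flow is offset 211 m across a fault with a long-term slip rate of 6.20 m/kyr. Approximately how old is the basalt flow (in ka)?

age = offset / rate = 211 m / (6.20 m/kyr) = 34000 yr = 34 ka

34 ka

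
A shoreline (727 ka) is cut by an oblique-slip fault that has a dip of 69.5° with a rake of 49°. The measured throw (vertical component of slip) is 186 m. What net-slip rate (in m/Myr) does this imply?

dip-slip = throw / sin(dip) = 186 / sin(69.5°) = 198.6 m
net slip = dip-slip / sin(rake) = 198.6 / sin(49°) = 263.1 m
rate = 263.1 m / 727 ka = 0.000362 m/yr = 362 m/Myr

362 m/Myr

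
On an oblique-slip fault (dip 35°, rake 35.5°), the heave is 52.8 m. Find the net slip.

111 m

dip-slip = heave / cos(dip) = 52.8 / cos(35°) = 64.46 m
net slip = dip-slip / sin(rake) = 64.46 / sin(35.5°) = 111 m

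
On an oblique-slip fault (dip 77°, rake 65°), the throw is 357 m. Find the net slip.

dip-slip = throw / sin(dip) = 357 / sin(77°) = 366.4 m
net slip = dip-slip / sin(rake) = 366.4 / sin(65°) = 404 m

404 m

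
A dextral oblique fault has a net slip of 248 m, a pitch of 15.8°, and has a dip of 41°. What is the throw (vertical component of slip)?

44.3 m

dip-slip = net slip × sin(rake) = 248 m × sin(15.8°) = 67.53 m
throw = dip-slip × sin(dip) = 67.53 × sin(41°) = 44.3 m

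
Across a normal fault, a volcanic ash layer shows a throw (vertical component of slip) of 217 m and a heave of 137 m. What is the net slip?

net slip = √(throw² + heave²) = √(217² + 137²) = 257 m

257 m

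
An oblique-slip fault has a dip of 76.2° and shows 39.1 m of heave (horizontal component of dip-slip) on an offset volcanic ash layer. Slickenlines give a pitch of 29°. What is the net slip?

338 m

dip-slip = heave / cos(dip) = 39.1 / cos(76.2°) = 163.9 m
net slip = dip-slip / sin(rake) = 163.9 / sin(29°) = 338 m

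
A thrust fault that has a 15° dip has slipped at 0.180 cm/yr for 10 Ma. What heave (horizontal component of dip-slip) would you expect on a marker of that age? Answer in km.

dip-slip = rate × time = 0.180 cm/yr × 10 Ma = 18000 m
heave = dip-slip × cos(dip) = 18000 × cos(15°) = 17400 m = 17.4 km

17.4 km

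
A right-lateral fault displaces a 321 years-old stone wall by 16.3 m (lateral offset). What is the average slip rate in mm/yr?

rate = 16.3 m / 321 years = 0.0508 m/yr = 50.8 mm/yr

50.8 mm/yr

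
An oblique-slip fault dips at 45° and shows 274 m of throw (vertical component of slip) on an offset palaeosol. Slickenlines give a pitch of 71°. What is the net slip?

dip-slip = throw / sin(dip) = 274 / sin(45°) = 387.5 m
net slip = dip-slip / sin(rake) = 387.5 / sin(71°) = 410 m

410 m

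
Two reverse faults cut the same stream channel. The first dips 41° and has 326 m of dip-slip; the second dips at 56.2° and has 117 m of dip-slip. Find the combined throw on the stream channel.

throw_A = 326 × sin(41°) = 213.9 m
throw_B = 117 × sin(56.2°) = 97.23 m
total = 213.9 + 97.23 = 311 m

311 m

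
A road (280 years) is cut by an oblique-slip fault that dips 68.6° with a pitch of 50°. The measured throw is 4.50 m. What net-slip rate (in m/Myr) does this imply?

22500 m/Myr

dip-slip = throw / sin(dip) = 4.50 / sin(68.6°) = 4.833 m
net slip = dip-slip / sin(rake) = 4.833 / sin(50°) = 6.309 m
rate = 6.309 m / 280 years = 0.0225 m/yr = 22500 m/Myr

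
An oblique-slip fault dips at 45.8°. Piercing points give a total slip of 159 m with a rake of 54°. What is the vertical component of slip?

92.2 m

dip-slip = net slip × sin(rake) = 159 m × sin(54°) = 128.6 m
throw = dip-slip × sin(dip) = 128.6 × sin(45.8°) = 92.2 m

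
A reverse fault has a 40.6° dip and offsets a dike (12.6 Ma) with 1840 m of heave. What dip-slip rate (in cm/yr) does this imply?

0.0192 cm/yr

dip-slip = heave / cos(dip) = 1840 m / cos(40.6°) = 2423 m
rate = 2423 m / 12.6 Ma = 0.000192 m/yr = 0.0192 cm/yr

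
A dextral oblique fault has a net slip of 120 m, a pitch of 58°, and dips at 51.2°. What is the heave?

63.8 m

dip-slip = net slip × sin(rake) = 120 m × sin(58°) = 101.8 m
heave = dip-slip × cos(dip) = 101.8 × cos(51.2°) = 63.8 m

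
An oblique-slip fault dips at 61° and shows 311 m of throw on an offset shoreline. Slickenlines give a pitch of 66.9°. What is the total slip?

387 m

dip-slip = throw / sin(dip) = 311 / sin(61°) = 355.6 m
net slip = dip-slip / sin(rake) = 355.6 / sin(66.9°) = 387 m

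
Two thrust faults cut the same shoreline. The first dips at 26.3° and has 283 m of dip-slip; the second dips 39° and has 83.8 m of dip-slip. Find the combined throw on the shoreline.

throw_A = 283 × sin(26.3°) = 125.4 m
throw_B = 83.8 × sin(39°) = 52.74 m
total = 125.4 + 52.74 = 178 m

178 m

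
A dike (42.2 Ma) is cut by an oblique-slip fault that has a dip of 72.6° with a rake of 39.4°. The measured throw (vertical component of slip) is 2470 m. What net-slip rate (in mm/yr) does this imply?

dip-slip = throw / sin(dip) = 2470 / sin(72.6°) = 2588 m
net slip = dip-slip / sin(rake) = 2588 / sin(39.4°) = 4078 m
rate = 4078 m / 42.2 Ma = 0.0000966 m/yr = 0.0966 mm/yr

0.0966 mm/yr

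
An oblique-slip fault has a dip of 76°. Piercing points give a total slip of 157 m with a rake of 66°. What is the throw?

dip-slip = net slip × sin(rake) = 157 m × sin(66°) = 143.4 m
throw = dip-slip × sin(dip) = 143.4 × sin(76°) = 139 m

139 m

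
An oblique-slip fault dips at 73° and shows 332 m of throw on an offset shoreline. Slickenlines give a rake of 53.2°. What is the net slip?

434 m

dip-slip = throw / sin(dip) = 332 / sin(73°) = 347.2 m
net slip = dip-slip / sin(rake) = 347.2 / sin(53.2°) = 434 m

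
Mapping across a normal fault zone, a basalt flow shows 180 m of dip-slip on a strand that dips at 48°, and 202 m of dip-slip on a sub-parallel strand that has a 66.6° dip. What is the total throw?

throw_A = 180 × sin(48°) = 133.8 m
throw_B = 202 × sin(66.6°) = 185.4 m
total = 133.8 + 185.4 = 319 m

319 m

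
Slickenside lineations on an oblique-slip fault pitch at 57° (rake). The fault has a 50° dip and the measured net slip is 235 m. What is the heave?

127 m

dip-slip = net slip × sin(rake) = 235 m × sin(57°) = 197.1 m
heave = dip-slip × cos(dip) = 197.1 × cos(50°) = 127 m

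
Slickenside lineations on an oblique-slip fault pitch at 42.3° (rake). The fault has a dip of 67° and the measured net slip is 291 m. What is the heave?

76.5 m

dip-slip = net slip × sin(rake) = 291 m × sin(42.3°) = 195.8 m
heave = dip-slip × cos(dip) = 195.8 × cos(67°) = 76.5 m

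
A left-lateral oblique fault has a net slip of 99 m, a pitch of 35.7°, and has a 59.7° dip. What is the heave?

dip-slip = net slip × sin(rake) = 99 m × sin(35.7°) = 57.77 m
heave = dip-slip × cos(dip) = 57.77 × cos(59.7°) = 29.1 m

29.1 m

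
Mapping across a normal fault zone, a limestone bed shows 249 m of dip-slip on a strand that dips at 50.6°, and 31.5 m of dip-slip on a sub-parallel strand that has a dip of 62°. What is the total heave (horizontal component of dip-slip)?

173 m

heave_A = 249 × cos(50.6°) = 158 m
heave_B = 31.5 × cos(62°) = 14.79 m
total = 158 + 14.79 = 173 m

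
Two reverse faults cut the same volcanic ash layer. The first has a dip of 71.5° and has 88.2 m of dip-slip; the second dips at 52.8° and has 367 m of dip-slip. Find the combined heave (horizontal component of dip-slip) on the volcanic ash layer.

heave_A = 88.2 × cos(71.5°) = 27.99 m
heave_B = 367 × cos(52.8°) = 221.9 m
total = 27.99 + 221.9 = 250 m

250 m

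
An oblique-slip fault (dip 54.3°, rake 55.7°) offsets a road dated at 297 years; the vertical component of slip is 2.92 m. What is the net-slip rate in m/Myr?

14700 m/Myr

dip-slip = throw / sin(dip) = 2.92 / sin(54.3°) = 3.596 m
net slip = dip-slip / sin(rake) = 3.596 / sin(55.7°) = 4.353 m
rate = 4.353 m / 297 years = 0.0147 m/yr = 14700 m/Myr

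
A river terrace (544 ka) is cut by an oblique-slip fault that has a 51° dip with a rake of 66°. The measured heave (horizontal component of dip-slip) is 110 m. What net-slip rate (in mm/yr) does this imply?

0.352 mm/yr

dip-slip = heave / cos(dip) = 110 / cos(51°) = 174.8 m
net slip = dip-slip / sin(rake) = 174.8 / sin(66°) = 191.3 m
rate = 191.3 m / 544 ka = 0.000352 m/yr = 0.352 mm/yr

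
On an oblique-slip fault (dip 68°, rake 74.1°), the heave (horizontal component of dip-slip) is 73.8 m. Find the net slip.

dip-slip = heave / cos(dip) = 73.8 / cos(68°) = 197 m
net slip = dip-slip / sin(rake) = 197 / sin(74.1°) = 205 m

205 m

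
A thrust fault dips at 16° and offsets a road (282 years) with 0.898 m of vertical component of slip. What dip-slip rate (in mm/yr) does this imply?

11.6 mm/yr

dip-slip = throw / sin(dip) = 0.898 m / sin(16°) = 3.258 m
rate = 3.258 m / 282 years = 0.0116 m/yr = 11.6 mm/yr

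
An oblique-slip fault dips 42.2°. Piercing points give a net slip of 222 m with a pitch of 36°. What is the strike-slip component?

180 m

strike-slip = net slip × cos(rake) = 222 m × cos(36°) = 180 m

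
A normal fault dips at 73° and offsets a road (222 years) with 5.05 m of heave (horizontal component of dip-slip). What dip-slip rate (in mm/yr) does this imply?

77.8 mm/yr

dip-slip = heave / cos(dip) = 5.05 m / cos(73°) = 17.27 m
rate = 17.27 m / 222 years = 0.0778 m/yr = 77.8 mm/yr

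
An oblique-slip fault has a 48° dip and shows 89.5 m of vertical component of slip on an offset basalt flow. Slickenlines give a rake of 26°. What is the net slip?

275 m

dip-slip = throw / sin(dip) = 89.5 / sin(48°) = 120.4 m
net slip = dip-slip / sin(rake) = 120.4 / sin(26°) = 275 m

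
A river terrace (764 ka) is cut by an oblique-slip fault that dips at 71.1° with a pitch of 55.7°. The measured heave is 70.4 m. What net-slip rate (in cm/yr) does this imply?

0.0344 cm/yr

dip-slip = heave / cos(dip) = 70.4 / cos(71.1°) = 217.3 m
net slip = dip-slip / sin(rake) = 217.3 / sin(55.7°) = 263.1 m
rate = 263.1 m / 764 ka = 0.000344 m/yr = 0.0344 cm/yr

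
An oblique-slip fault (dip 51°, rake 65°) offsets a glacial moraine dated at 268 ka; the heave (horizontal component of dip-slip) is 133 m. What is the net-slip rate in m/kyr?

0.870 m/kyr

dip-slip = heave / cos(dip) = 133 / cos(51°) = 211.3 m
net slip = dip-slip / sin(rake) = 211.3 / sin(65°) = 233.2 m
rate = 233.2 m / 268 ka = 0.000870 m/yr = 0.870 m/kyr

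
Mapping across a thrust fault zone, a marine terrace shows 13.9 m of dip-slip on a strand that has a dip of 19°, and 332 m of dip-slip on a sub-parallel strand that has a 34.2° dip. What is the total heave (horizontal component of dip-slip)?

288 m

heave_A = 13.9 × cos(19°) = 13.14 m
heave_B = 332 × cos(34.2°) = 274.6 m
total = 13.14 + 274.6 = 288 m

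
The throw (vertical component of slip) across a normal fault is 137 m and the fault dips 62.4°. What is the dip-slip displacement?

155 m

dip-slip = throw / sin(dip) = 137 / sin(62.4°) = 155 m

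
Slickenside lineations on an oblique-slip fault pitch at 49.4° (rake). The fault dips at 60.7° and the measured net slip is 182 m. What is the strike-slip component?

strike-slip = net slip × cos(rake) = 182 m × cos(49.4°) = 118 m

118 m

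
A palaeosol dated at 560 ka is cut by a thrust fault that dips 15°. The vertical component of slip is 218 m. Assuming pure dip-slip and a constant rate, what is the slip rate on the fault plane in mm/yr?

dip-slip = throw / sin(dip) = 218 m / sin(15°) = 842.3 m
rate = 842.3 m / 560 ka = 0.00150 m/yr = 1.50 mm/yr

1.50 mm/yr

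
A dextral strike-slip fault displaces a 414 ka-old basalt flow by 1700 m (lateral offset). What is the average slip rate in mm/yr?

4.11 mm/yr

rate = 1700 m / 414 ka = 0.00411 m/yr = 4.11 mm/yr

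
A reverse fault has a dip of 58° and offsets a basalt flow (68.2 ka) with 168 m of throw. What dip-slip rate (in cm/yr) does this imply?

0.290 cm/yr

dip-slip = throw / sin(dip) = 168 m / sin(58°) = 198.1 m
rate = 198.1 m / 68.2 ka = 0.00290 m/yr = 0.290 cm/yr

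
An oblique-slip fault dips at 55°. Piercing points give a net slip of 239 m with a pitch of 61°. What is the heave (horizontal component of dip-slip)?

120 m

dip-slip = net slip × sin(rake) = 239 m × sin(61°) = 209 m
heave = dip-slip × cos(dip) = 209 × cos(55°) = 120 m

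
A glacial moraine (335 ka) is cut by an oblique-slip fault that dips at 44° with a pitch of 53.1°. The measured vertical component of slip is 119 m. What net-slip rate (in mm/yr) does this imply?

dip-slip = throw / sin(dip) = 119 / sin(44°) = 171.3 m
net slip = dip-slip / sin(rake) = 171.3 / sin(53.1°) = 214.2 m
rate = 214.2 m / 335 ka = 0.000639 m/yr = 0.639 mm/yr

0.639 mm/yr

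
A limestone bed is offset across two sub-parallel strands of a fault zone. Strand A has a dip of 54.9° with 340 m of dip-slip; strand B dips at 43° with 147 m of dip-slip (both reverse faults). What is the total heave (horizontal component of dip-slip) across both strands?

303 m

heave_A = 340 × cos(54.9°) = 195.5 m
heave_B = 147 × cos(43°) = 107.5 m
total = 195.5 + 107.5 = 303 m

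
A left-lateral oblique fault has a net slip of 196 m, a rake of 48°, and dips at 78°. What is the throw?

142 m

dip-slip = net slip × sin(rake) = 196 m × sin(48°) = 145.7 m
throw = dip-slip × sin(dip) = 145.7 × sin(78°) = 142 m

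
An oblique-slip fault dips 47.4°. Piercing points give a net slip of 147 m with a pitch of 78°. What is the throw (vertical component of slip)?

dip-slip = net slip × sin(rake) = 147 m × sin(78°) = 143.8 m
throw = dip-slip × sin(dip) = 143.8 × sin(47.4°) = 106 m

106 m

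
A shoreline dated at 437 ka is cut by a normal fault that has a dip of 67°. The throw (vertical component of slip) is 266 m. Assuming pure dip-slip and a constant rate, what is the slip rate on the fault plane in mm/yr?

0.661 mm/yr

dip-slip = throw / sin(dip) = 266 m / sin(67°) = 289 m
rate = 289 m / 437 ka = 0.000661 m/yr = 0.661 mm/yr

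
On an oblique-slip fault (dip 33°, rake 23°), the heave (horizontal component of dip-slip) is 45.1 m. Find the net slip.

dip-slip = heave / cos(dip) = 45.1 / cos(33°) = 53.78 m
net slip = dip-slip / sin(rake) = 53.78 / sin(23°) = 138 m

138 m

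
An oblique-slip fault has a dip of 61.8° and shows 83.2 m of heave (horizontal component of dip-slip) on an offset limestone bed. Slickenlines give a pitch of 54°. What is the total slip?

dip-slip = heave / cos(dip) = 83.2 / cos(61.8°) = 176.1 m
net slip = dip-slip / sin(rake) = 176.1 / sin(54°) = 218 m

218 m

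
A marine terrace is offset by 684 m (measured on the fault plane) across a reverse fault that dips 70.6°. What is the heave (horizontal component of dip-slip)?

heave = dip-slip × cos(dip) = 684 m × cos(70.6°) = 227 m

227 m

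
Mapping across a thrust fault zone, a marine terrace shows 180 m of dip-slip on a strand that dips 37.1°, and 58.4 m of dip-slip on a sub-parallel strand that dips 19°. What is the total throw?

throw_A = 180 × sin(37.1°) = 108.6 m
throw_B = 58.4 × sin(19°) = 19.01 m
total = 108.6 + 19.01 = 128 m

128 m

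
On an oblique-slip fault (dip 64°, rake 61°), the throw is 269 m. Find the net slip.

dip-slip = throw / sin(dip) = 269 / sin(64°) = 299.3 m
net slip = dip-slip / sin(rake) = 299.3 / sin(61°) = 342 m

342 m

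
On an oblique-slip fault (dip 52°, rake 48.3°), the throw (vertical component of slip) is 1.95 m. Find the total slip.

3.31 m

dip-slip = throw / sin(dip) = 1.95 / sin(52°) = 2.475 m
net slip = dip-slip / sin(rake) = 2.475 / sin(48.3°) = 3.31 m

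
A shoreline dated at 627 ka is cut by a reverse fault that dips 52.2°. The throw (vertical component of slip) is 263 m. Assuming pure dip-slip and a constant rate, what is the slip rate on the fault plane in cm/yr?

0.0531 cm/yr

dip-slip = throw / sin(dip) = 263 m / sin(52.2°) = 332.8 m
rate = 332.8 m / 627 ka = 0.000531 m/yr = 0.0531 cm/yr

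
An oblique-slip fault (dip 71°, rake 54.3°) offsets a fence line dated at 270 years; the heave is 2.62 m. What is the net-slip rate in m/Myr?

dip-slip = heave / cos(dip) = 2.62 / cos(71°) = 8.047 m
net slip = dip-slip / sin(rake) = 8.047 / sin(54.3°) = 9.910 m
rate = 9.910 m / 270 years = 0.0367 m/yr = 36700 m/Myr

36700 m/Myr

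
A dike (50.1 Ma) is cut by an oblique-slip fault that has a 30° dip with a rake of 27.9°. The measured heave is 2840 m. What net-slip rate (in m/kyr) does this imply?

0.140 m/kyr

dip-slip = heave / cos(dip) = 2840 / cos(30°) = 3279 m
net slip = dip-slip / sin(rake) = 3279 / sin(27.9°) = 7008 m
rate = 7008 m / 50.1 Ma = 0.000140 m/yr = 0.140 m/kyr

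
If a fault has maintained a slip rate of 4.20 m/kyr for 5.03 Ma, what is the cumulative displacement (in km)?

slip = rate × time = 4.20 m/kyr × 5.03 Ma = 21100 m = 21.1 km

21.1 km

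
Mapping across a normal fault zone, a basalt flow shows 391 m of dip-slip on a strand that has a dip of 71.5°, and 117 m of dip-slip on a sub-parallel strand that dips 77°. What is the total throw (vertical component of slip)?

throw_A = 391 × sin(71.5°) = 370.8 m
throw_B = 117 × sin(77°) = 114 m
total = 370.8 + 114 = 485 m

485 m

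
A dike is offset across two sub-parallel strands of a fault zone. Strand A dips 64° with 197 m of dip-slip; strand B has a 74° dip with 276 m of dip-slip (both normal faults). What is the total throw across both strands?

442 m

throw_A = 197 × sin(64°) = 177.1 m
throw_B = 276 × sin(74°) = 265.3 m
total = 177.1 + 265.3 = 442 m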